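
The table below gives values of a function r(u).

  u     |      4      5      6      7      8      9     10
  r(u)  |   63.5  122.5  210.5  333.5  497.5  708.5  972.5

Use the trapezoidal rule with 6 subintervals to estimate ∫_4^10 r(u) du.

Δu = 1.
T_6 = (1/2)·[63.5 + 2·122.5 + 2·210.5 + 2·333.5 + 2·497.5 + 2·708.5 + 972.5] = 2390.5.

2390.5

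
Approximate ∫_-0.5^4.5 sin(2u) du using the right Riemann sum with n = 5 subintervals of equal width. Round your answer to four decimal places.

1.0928

Δu = (4.5 − (-0.5))/5 = 1.
Right endpoints: 0.5, 1.5, 2.5, 3.5, 4.5.
f(0.5) ≈ 0.8415, f(1.5) ≈ 0.1411, f(2.5) ≈ -0.9589, f(3.5) ≈ 0.6570, f(4.5) ≈ 0.4121.
Sum = Δu · [f(0.5) + f(1.5) + f(2.5) + f(3.5) + f(4.5)].
Sum ≈ 1.0928.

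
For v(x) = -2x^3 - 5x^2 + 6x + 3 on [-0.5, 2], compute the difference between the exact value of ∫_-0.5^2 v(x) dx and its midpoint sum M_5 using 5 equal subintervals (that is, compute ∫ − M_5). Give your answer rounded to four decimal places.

-0.4948

Exact integral: ∫_-0.5^2 v(x) dx ≈ -2.760417.
M_5 = -2.265625.
Error ≈ -2.760417 − (-2.265625) ≈ -0.4948.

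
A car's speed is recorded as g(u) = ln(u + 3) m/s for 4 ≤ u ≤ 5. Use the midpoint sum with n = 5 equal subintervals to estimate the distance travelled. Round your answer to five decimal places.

Δu = (5 − 4)/5 = 0.2.
Midpoints: 4.1, 4.3, 4.5, 4.7, 4.9.
g(4.1) ≈ 1.96009, g(4.3) ≈ 1.98787, g(4.5) ≈ 2.01490, g(4.7) ≈ 2.04122, g(4.9) ≈ 2.06686.
Sum = Δu · [g(4.1) + g(4.3) + g(4.5) + g(4.7) + g(4.9)].
Sum ≈ 2.01419.

2.01419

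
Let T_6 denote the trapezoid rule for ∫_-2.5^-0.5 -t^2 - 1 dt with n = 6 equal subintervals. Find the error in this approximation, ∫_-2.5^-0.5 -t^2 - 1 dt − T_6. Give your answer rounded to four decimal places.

Exact integral: ∫_-2.5^-0.5 f(t) dt ≈ -7.166667.
T_6 ≈ -7.203704.
Error ≈ -7.166667 − (-7.203704) ≈ 0.0370.

0.0370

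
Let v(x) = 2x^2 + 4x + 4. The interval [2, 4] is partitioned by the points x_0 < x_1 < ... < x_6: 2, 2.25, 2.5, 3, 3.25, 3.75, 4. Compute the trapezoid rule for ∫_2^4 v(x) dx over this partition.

69.4375

Subinterval widths: 0.25, 0.25, 0.5, 0.25, 0.5, 0.25.
v(2) = 20, v(2.25) = 23.125, v(2.5) = 26.5, v(3) = 34, v(3.25) = 38.125, v(3.75) = 47.125, v(4) = 52.
On each subinterval the trapezoid contributes (Δx_i/2)·[v(x_{i-1}) + v(x_i)].
Sum = 69.4375.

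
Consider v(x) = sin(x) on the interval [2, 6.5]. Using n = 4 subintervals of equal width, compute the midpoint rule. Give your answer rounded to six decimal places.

-1.468984

Δx = (6.5 − 2)/4 = 1.125.
Midpoints: 2.5625, 3.6875, 4.8125, 5.9375.
v(2.5625) ≈ 0.547265, v(3.6875) ≈ -0.519194, v(4.8125) ≈ -0.994993, v(5.9375) ≈ -0.338842.
Sum = Δx · [v(2.5625) + v(3.6875) + v(4.8125) + v(5.9375)].
Sum ≈ -1.468984.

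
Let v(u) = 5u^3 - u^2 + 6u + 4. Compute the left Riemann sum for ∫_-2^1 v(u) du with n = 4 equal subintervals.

Δu = (1 − (-2))/4 = 0.75.
Left endpoints: -2, -1.25, -0.5, 0.25.
v(-2) = -52, v(-1.25) = -14.828125, v(-0.5) = 0.125, v(0.25) = 5.515625.
Sum = Δu · [v(-2) + v(-1.25) + v(-0.5) + v(0.25)].
Sum = -45.890625.

-45.890625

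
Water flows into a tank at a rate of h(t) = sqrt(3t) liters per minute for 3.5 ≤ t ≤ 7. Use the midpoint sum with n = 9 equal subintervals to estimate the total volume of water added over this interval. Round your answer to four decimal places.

Δt = (7 − 3.5)/9 = 7/18.
Midpoints: 133/36, 49/12, 161/36, 175/36, 5.25, 203/36, 217/36, 77/12, 245/36.
h(133/36) ≈ 3.3292, h(49/12) ≈ 3.5000, h(161/36) ≈ 3.6629, h(175/36) ≈ 3.8188, h(5.25) ≈ 3.9686, h(203/36) ≈ 4.1130, h(217/36) ≈ 4.2525, h(77/12) ≈ 4.3875, h(245/36) ≈ 4.5185.
Sum = Δt · [h(133/36) + h(49/12) + h(161/36) + ...].
Sum ≈ 13.8253.

13.8253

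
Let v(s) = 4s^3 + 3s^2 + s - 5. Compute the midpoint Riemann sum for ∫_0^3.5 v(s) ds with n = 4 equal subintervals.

176.203125

Δs = (3.5 − 0)/4 = 0.875.
Midpoints: 0.4375, 1.3125, 2.1875, 3.0625.
v(0.4375) = -3741/1024, v(1.3125) = 10777/1024, v(2.1875) = 54695/1024, v(3.0625) = 144477/1024.
Sum = Δs · [v(0.4375) + v(1.3125) + v(2.1875) + v(3.0625)].
Sum = 176.203125.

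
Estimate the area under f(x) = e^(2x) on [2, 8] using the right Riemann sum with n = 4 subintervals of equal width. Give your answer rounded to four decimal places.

14027470.5172

Δx = (8 − 2)/4 = 1.5.
Right endpoints: 3.5, 5, 6.5, 8.
f(3.5) ≈ 1096.6332, f(5) ≈ 22026.4658, f(6.5) ≈ 442413.3920, f(8) ≈ 8886110.5205.
Sum = Δx · [f(3.5) + f(5) + f(6.5) + f(8)].
Sum ≈ 14027470.5172.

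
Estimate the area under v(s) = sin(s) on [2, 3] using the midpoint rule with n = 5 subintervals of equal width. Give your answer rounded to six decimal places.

Δs = (3 − 2)/5 = 0.2.
Midpoints: 2.1, 2.3, 2.5, 2.7, 2.9.
v(2.1) ≈ 0.863209, v(2.3) ≈ 0.745705, v(2.5) ≈ 0.598472, v(2.7) ≈ 0.427380, v(2.9) ≈ 0.239249.
Sum = Δs · [v(2.1) + v(2.3) + v(2.5) + v(2.7) + v(2.9)].
Sum ≈ 0.574803.

0.574803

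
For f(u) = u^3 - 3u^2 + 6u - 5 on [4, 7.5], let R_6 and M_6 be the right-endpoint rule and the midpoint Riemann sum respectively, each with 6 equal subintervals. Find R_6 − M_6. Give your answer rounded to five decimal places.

R_6 ≈ 550.5056424.
M_6 ≈ 470.9763455.
R_6 − M_6 ≈ 79.52930.

79.52930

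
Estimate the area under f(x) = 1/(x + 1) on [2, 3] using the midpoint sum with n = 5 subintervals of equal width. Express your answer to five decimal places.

0.28760

Δx = (3 − 2)/5 = 0.2.
Midpoints: 2.1, 2.3, 2.5, 2.7, 2.9.
f(2.1) = 10/31, f(2.3) = 10/33, f(2.5) = 2/7, f(2.7) = 10/37, f(2.9) = 10/39.
Sum = Δx · [f(2.1) + f(2.3) + f(2.5) + f(2.7) + f(2.9)].
Sum ≈ 0.28760.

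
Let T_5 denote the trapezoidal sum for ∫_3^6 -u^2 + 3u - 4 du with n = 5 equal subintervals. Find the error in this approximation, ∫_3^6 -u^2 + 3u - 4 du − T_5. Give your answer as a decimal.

0.18

Exact integral: ∫_3^6 f(u) du = -34.5.
T_5 = -34.68.
Error = -34.5 − (-34.68) = 0.18.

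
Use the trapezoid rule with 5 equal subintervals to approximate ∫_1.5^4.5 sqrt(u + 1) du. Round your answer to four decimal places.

5.9608

Δu = (4.5 − 1.5)/5 = 0.6.
f(1.5) ≈ 1.5811, f(2.1) ≈ 1.7607, f(2.7) ≈ 1.9235, f(3.3) ≈ 2.0736, f(3.9) ≈ 2.2136, f(4.5) ≈ 2.3452.
T_5 = (Δu/2)·[f(u_0) + 2f(u_1) + ... + 2f(u_{4}) + f(u_5)].
Sum ≈ 5.9608.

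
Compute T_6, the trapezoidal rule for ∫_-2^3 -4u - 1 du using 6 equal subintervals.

-15

Δu = (3 − (-2))/6 = 5/6.
f(-2) = 7, f(-7/6) = 11/3, f(-1/3) = 1/3, f(0.5) = -3, f(4/3) = -19/3, f(13/6) = -29/3, f(3) = -13.
T_6 = (Δu/2)·[f(u_0) + 2f(u_1) + ... + 2f(u_{5}) + f(u_6)].
Sum = -15.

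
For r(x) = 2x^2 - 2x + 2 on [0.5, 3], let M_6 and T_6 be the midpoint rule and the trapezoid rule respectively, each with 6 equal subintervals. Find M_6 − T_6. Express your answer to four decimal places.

M_6 ≈ 14.094329.
T_6 ≈ 14.311343.
M_6 − T_6 ≈ -0.2170.

-0.2170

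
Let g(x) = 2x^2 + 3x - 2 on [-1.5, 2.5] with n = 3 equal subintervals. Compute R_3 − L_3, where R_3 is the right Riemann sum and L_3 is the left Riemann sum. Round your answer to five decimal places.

26.66667

R_3 ≈ 26.3703704.
L_3 ≈ -0.2962963.
R_3 − L_3 ≈ 26.66667.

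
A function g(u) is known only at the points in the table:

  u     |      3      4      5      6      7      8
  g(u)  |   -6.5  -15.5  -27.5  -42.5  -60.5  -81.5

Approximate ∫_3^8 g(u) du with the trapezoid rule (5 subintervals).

-190

Δu = 1.
T_5 = (1/2)·[(-6.5) + 2·(-15.5) + 2·(-27.5) + 2·(-42.5) + 2·(-60.5) + (-81.5)] = -190.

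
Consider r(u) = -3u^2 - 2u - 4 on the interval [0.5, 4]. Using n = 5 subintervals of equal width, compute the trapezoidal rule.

-94.4825

Δu = (4 − 0.5)/5 = 0.7.
r(0.5) = -5.75, r(1.2) = -10.72, r(1.9) = -18.63, r(2.6) = -29.48, r(3.3) = -43.27, r(4) = -60.
T_5 = (Δu/2)·[r(u_0) + 2r(u_1) + ... + 2r(u_{4}) + r(u_5)].
Sum = -94.4825.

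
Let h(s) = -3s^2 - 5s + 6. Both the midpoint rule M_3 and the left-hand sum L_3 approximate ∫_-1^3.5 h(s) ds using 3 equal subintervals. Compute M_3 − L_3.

-34.59375

M_3 = -42.46875.
L_3 = -7.875.
M_3 − L_3 = -34.59375.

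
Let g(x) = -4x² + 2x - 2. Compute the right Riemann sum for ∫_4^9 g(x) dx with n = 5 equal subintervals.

-960

Δx = (9 − 4)/5 = 1.
Right endpoints: 5, 6, 7, 8, 9.
g(5) = -92, g(6) = -134, g(7) = -184, g(8) = -242, g(9) = -308.
Sum = Δx · [g(5) + g(6) + g(7) + g(8) + g(9)].
Sum = -960.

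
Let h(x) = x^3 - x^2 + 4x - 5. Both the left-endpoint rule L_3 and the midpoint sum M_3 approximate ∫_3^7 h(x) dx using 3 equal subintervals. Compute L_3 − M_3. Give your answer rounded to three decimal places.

-169.778

L_3 ≈ 356.59259.
M_3 ≈ 526.37037.
L_3 − M_3 ≈ -169.778.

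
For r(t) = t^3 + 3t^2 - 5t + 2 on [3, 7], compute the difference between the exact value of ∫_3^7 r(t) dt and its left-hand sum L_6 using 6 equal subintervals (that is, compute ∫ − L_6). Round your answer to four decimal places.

133.3333

Exact integral: ∫_3^7 r(t) dt = 804.
L_6 ≈ 670.666667.
Error ≈ 804 − 670.666667 ≈ 133.3333.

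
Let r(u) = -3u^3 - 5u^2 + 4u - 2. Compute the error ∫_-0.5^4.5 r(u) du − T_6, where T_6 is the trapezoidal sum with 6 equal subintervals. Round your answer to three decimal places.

Exact integral: ∫_-0.5^4.5 r(u) du ≈ -429.58333.
T_6 ≈ -442.89352.
Error ≈ -429.58333 − (-442.89352) ≈ 13.310.

13.310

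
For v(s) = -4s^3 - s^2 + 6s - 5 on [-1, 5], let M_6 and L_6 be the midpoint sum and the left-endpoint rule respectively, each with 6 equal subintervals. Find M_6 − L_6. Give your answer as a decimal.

M_6 = -611.5.
L_6 = -403.
M_6 − L_6 = -208.5.

-208.5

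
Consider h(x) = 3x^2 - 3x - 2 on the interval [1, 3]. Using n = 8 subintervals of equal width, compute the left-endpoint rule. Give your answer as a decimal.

7.8125

Δx = (3 − 1)/8 = 0.25.
Left endpoints: 1, 1.25, 1.5, 1.75, 2, 2.25, 2.5, 2.75.
h(1) = -2, h(1.25) = -1.0625, h(1.5) = 0.25, h(1.75) = 1.9375, h(2) = 4, h(2.25) = 6.4375, h(2.5) = 9.25, h(2.75) = 12.4375.
Sum = Δx · [h(1) + h(1.25) + h(1.5) + ...].
Sum = 7.8125.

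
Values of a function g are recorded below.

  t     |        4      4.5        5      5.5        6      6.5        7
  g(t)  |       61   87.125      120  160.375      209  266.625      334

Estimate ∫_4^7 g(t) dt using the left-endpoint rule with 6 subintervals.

Δt = 0.5.
Sum = 0.5·[61 + 87.125 + 120 + 160.375 + 209 + 266.625] = 452.0625.

452.0625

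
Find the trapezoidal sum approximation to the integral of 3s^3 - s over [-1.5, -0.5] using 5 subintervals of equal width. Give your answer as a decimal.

-2.81

Δs = (-0.5 − (-1.5))/5 = 0.2.
f(-1.5) = -8.625, f(-1.3) = -5.291, f(-1.1) = -2.893, f(-0.9) = -1.287, f(-0.7) = -0.329, f(-0.5) = 0.125.
T_5 = (Δs/2)·[f(s_0) + 2f(s_1) + ... + 2f(s_{4}) + f(s_5)].
Sum = -2.81.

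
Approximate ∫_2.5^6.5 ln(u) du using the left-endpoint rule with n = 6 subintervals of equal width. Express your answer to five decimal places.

5.54840

Δu = (6.5 − 2.5)/6 = 2/3.
Left endpoints: 2.5, 19/6, 23/6, 4.5, 31/6, 35/6.
f(2.5) ≈ 0.91629, f(19/6) ≈ 1.15268, f(23/6) ≈ 1.34373, f(4.5) ≈ 1.50408, f(31/6) ≈ 1.64223, f(35/6) ≈ 1.76359.
Sum = Δu · [f(2.5) + f(19/6) + f(23/6) + ...].
Sum ≈ 5.54840.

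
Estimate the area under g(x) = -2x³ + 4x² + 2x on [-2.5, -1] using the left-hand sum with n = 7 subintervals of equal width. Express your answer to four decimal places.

Δx = (-1 − (-2.5))/7 = 3/14.
Left endpoints: -2.5, -16/7, -29/14, -13/7, -23/14, -10/7, -17/14.
g(-2.5) = 51.25, g(-16/7) = 13792/343, g(-29/14) = 42253/1372, g(-13/7) = 7852/343, g(-23/14) = 22471/1372, g(-10/7) = 3820/343, g(-17/14) = 9673/1372.
Sum = Δx · [g(-2.5) + g(-16/7) + g(-29/14) + ...].
Sum ≈ 38.5102.

38.5102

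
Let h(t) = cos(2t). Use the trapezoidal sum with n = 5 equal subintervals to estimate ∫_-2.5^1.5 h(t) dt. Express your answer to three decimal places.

Δt = (1.5 − (-2.5))/5 = 0.8.
h(-2.5) ≈ 0.284, h(-1.7) ≈ -0.967, h(-0.9) ≈ -0.227, h(-0.1) ≈ 0.980, h(0.7) ≈ 0.170, h(1.5) ≈ -0.990.
T_5 = (Δt/2)·[h(t_0) + 2h(t_1) + ... + 2h(t_{4}) + h(t_5)].
Sum ≈ -0.318.

-0.318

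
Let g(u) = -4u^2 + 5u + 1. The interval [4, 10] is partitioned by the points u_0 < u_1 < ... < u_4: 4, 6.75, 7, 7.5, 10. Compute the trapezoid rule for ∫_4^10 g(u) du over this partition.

-1056.375

Subinterval widths: 2.75, 0.25, 0.5, 2.5.
g(4) = -43, g(6.75) = -147.5, g(7) = -160, g(7.5) = -186.5, g(10) = -349.
On each subinterval the trapezoid contributes (Δu_i/2)·[g(u_{i-1}) + g(u_i)].
Sum = -1056.375.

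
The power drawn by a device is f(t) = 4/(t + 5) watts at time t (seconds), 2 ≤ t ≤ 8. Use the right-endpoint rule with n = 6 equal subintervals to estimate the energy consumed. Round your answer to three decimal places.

2.349

Δt = (8 − 2)/6 = 1.
Right endpoints: 3, 4, 5, 6, 7, 8.
f(3) = 0.5, f(4) = 4/9, f(5) = 0.4, f(6) = 4/11, f(7) = 1/3, f(8) = 4/13.
Sum = Δt · [f(3) + f(4) + f(5) + ...].
Sum ≈ 2.349.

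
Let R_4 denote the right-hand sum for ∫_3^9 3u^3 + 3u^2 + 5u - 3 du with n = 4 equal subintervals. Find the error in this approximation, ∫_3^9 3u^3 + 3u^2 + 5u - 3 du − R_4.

Exact integral: ∫_3^9 f(u) du = 5724.
R_4 = 7616.25.
Error = 5724 − 7616.25 = -1892.25.

-1892.25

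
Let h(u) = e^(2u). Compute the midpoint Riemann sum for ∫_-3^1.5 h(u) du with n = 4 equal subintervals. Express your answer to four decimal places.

8.1992

Δu = (1.5 − (-3))/4 = 1.125.
Midpoints: -2.4375, -1.3125, -0.1875, 0.9375.
h(-2.4375) ≈ 0.0076, h(-1.3125) ≈ 0.0724, h(-0.1875) ≈ 0.6873, h(0.9375) ≈ 6.5208.
Sum = Δu · [h(-2.4375) + h(-1.3125) + h(-0.1875) + h(0.9375)].
Sum ≈ 8.1992.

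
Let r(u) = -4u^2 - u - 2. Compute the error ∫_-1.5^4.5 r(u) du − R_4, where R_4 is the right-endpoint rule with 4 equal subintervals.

67.5

Exact integral: ∫_-1.5^4.5 r(u) du = -147.
R_4 = -214.5.
Error = -147 − (-214.5) = 67.5.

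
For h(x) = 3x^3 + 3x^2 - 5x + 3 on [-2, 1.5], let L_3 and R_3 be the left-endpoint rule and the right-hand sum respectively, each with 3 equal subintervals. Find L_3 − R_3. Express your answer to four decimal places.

-13.2708

L_3 ≈ 12.006944.
R_3 ≈ 25.277778.
L_3 − R_3 ≈ -13.2708.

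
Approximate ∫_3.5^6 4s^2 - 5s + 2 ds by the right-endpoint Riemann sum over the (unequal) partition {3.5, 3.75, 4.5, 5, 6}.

Subinterval widths: 0.25, 0.75, 0.5, 1.
Right endpoints: 3.75, 4.5, 5, 6.
f(3.75) = 39.5, f(4.5) = 60.5, f(5) = 77, f(6) = 116.
Sum = Σ Δs_i · f(s_i).
Sum = 209.75.

209.75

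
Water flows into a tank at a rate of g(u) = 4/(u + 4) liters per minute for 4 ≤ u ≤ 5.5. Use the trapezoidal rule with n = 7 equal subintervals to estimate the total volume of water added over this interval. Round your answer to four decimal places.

Δu = (5.5 − 4)/7 = 3/14.
g(4) = 0.5, g(59/14) = 56/115, g(31/7) = 28/59, g(65/14) = 56/121, g(34/7) = 14/31, g(71/14) = 56/127, g(37/7) = 28/65, g(5.5) = 8/19.
T_7 = (Δu/2)·[g(u_0) + 2g(u_1) + ... + 2g(u_{6}) + g(u_7)].
Sum ≈ 0.6875.

0.6875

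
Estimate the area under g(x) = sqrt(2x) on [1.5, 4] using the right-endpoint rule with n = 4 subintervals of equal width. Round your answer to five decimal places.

6.14579

Δx = (4 − 1.5)/4 = 0.625.
Right endpoints: 2.125, 2.75, 3.375, 4.
g(2.125) ≈ 2.06155, g(2.75) ≈ 2.34521, g(3.375) ≈ 2.59808, g(4) ≈ 2.82843.
Sum = Δx · [g(2.125) + g(2.75) + g(3.375) + g(4)].
Sum ≈ 6.14579.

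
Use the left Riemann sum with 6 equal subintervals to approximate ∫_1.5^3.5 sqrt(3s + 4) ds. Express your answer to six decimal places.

Δs = (3.5 − 1.5)/6 = 1/3.
Left endpoints: 1.5, 11/6, 13/6, 2.5, 17/6, 19/6.
f(1.5) ≈ 2.915476, f(11/6) ≈ 3.082207, f(13/6) ≈ 3.240370, f(2.5) ≈ 3.391165, f(17/6) ≈ 3.535534, f(19/6) ≈ 3.674235.
Sum = Δs · [f(1.5) + f(11/6) + f(13/6) + ...].
Sum ≈ 6.612996.

6.612996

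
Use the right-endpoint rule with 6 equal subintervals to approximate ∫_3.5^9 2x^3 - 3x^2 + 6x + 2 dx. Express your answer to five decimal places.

Δx = (9 − 3.5)/6 = 11/12.
Right endpoints: 53/12, 16/3, 6.25, 43/6, 97/12, 9.
f(53/12) = 122939/864, f(16/3) = 6806/27, f(6.25) = 410.59375, f(43/6) = 33863/54, f(97/12) = 786943/864, f(9) = 1271.
Sum = Δx · [f(53/12) + f(16/3) + f(6.25) + ...].
Sum ≈ 3312.70920.

3312.70920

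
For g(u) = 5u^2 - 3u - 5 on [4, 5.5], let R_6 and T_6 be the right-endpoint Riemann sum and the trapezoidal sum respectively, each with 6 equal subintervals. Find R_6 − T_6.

R_6 = 150.171875.
T_6 = 141.828125.
R_6 − T_6 = 8.34375.

8.34375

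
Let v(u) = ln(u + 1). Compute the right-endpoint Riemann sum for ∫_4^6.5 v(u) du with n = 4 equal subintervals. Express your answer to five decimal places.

Δu = (6.5 − 4)/4 = 0.625.
Right endpoints: 4.625, 5.25, 5.875, 6.5.
v(4.625) ≈ 1.72722, v(5.25) ≈ 1.83258, v(5.875) ≈ 1.92789, v(6.5) ≈ 2.01490.
Sum = Δu · [v(4.625) + v(5.25) + v(5.875) + v(6.5)].
Sum ≈ 4.68912.

4.68912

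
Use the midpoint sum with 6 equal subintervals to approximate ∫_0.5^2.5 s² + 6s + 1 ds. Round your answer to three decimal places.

25.148

Δs = (2.5 − 0.5)/6 = 1/3.
Midpoints: 2/3, 1, 4/3, 5/3, 2, 7/3.
f(2/3) = 49/9, f(1) = 8, f(4/3) = 97/9, f(5/3) = 124/9, f(2) = 17, f(7/3) = 184/9.
Sum = Δs · [f(2/3) + f(1) + f(4/3) + ...].
Sum ≈ 25.148.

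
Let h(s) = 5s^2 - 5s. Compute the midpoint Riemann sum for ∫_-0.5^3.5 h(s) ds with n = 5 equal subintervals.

40.6

Δs = (3.5 − (-0.5))/5 = 0.8.
Midpoints: -0.1, 0.7, 1.5, 2.3, 3.1.
h(-0.1) = 0.55, h(0.7) = -1.05, h(1.5) = 3.75, h(2.3) = 14.95, h(3.1) = 32.55.
Sum = Δs · [h(-0.1) + h(0.7) + h(1.5) + h(2.3) + h(3.1)].
Sum = 40.6.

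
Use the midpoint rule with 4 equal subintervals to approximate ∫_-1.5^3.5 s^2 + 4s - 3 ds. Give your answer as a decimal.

19.765625

Δs = (3.5 − (-1.5))/4 = 1.25.
Midpoints: -0.875, 0.375, 1.625, 2.875.
f(-0.875) = -5.734375, f(0.375) = -1.359375, f(1.625) = 6.140625, f(2.875) = 16.765625.
Sum = Δs · [f(-0.875) + f(0.375) + f(1.625) + f(2.875)].
Sum = 19.765625.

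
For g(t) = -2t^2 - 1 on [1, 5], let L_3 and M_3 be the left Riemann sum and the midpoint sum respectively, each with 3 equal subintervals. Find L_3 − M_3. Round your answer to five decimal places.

28.44444

L_3 ≈ -57.0370370.
M_3 ≈ -85.4814815.
L_3 − M_3 ≈ 28.44444.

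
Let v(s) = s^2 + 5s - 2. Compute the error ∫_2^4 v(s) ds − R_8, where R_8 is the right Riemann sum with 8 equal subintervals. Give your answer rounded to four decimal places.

Exact integral: ∫_2^4 v(s) ds ≈ 44.666667.
R_8 = 47.4375.
Error ≈ 44.666667 − 47.4375 ≈ -2.7708.

-2.7708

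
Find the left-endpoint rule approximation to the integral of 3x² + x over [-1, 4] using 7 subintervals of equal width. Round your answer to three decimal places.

Δx = (4 − (-1))/7 = 5/7.
Left endpoints: -1, -2/7, 3/7, 8/7, 13/7, 18/7, 23/7.
f(-1) = 2, f(-2/7) = -2/49, f(3/7) = 48/49, f(8/7) = 248/49, f(13/7) = 598/49, f(18/7) = 1098/49, f(23/7) = 1748/49.
Sum = Δx · [f(-1) + f(-2/7) + f(3/7) + ...].
Sum ≈ 55.918.

55.918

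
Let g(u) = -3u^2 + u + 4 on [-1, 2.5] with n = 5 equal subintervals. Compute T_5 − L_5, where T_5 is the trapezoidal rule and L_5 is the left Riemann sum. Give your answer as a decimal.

-4.2875

T_5 = -0.8575.
L_5 = 3.43.
T_5 − L_5 = -4.2875.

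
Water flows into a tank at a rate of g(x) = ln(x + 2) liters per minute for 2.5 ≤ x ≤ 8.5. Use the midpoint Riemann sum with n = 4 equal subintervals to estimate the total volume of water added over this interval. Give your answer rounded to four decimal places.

11.9329

Δx = (8.5 − 2.5)/4 = 1.5.
Midpoints: 3.25, 4.75, 6.25, 7.75.
g(3.25) ≈ 1.6582, g(4.75) ≈ 1.9095, g(6.25) ≈ 2.1102, g(7.75) ≈ 2.2773.
Sum = Δx · [g(3.25) + g(4.75) + g(6.25) + g(7.75)].
Sum ≈ 11.9329.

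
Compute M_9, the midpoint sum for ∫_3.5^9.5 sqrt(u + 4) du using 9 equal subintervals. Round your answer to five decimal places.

19.37591

Δu = (9.5 − 3.5)/9 = 2/3.
Midpoints: 23/6, 4.5, 31/6, 35/6, 6.5, 43/6, 47/6, 8.5, 55/6.
f(23/6) ≈ 2.79881, f(4.5) ≈ 2.91548, f(31/6) ≈ 3.02765, f(35/6) ≈ 3.13581, f(6.5) ≈ 3.24037, f(43/6) ≈ 3.34166, f(47/6) ≈ 3.43996, f(8.5) ≈ 3.53553, f(55/6) ≈ 3.62859.
Sum = Δu · [f(23/6) + f(4.5) + f(31/6) + ...].
Sum ≈ 19.37591.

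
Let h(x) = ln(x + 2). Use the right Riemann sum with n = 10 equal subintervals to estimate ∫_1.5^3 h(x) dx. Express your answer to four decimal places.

2.1891

Δx = (3 − 1.5)/10 = 0.15.
Right endpoints: 1.65, 1.8, 1.95, 2.1, 2.25, 2.4, 2.55, 2.7, 2.85, 3.
h(1.65) ≈ 1.2947, h(1.8) ≈ 1.3350, h(1.95) ≈ 1.3737, h(2.1) ≈ 1.4110, h(2.25) ≈ 1.4469, h(2.4) ≈ 1.4816, h(2.55) ≈ 1.5151, h(2.7) ≈ 1.5476, h(2.85) ≈ 1.5790, h(3) ≈ 1.6094.
Sum = Δx · [h(1.65) + h(1.8) + h(1.95) + ...].
Sum ≈ 2.1891.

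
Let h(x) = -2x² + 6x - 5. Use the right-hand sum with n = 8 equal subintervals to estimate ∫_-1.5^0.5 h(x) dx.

Δx = (0.5 − (-1.5))/8 = 0.25.
Right endpoints: -1.25, -1, -0.75, -0.5, -0.25, 0, 0.25, 0.5.
h(-1.25) = -15.625, h(-1) = -13, h(-0.75) = -10.625, h(-0.5) = -8.5, h(-0.25) = -6.625, h(0) = -5, h(0.25) = -3.625, h(0.5) = -2.5.
Sum = Δx · [h(-1.25) + h(-1) + h(-0.75) + ...].
Sum = -16.375.

-16.375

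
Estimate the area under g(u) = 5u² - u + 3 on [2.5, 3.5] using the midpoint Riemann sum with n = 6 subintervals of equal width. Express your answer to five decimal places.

Δu = (3.5 − 2.5)/6 = 1/6.
Midpoints: 31/12, 2.75, 35/12, 37/12, 3.25, 41/12.
g(31/12) = 4865/144, g(2.75) = 38.0625, g(35/12) = 6137/144, g(37/12) = 6833/144, g(3.25) = 52.5625, g(41/12) = 8345/144.
Sum = Δu · [g(31/12) + g(2.75) + g(35/12) + ...].
Sum ≈ 45.40509.

45.40509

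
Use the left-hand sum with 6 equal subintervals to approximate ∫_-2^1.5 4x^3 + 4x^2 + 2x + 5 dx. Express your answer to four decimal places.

6.9068

Δx = (1.5 − (-2))/6 = 7/12.
Left endpoints: -2, -17/12, -5/6, -0.25, 1/3, 11/12.
f(-2) = -15, f(-17/12) = -509/432, f(-5/6) = 205/54, f(-0.25) = 4.6875, f(1/3) = 169/27, f(11/12) = 5735/432.
Sum = Δx · [f(-2) + f(-17/12) + f(-5/6) + ...].
Sum ≈ 6.9068.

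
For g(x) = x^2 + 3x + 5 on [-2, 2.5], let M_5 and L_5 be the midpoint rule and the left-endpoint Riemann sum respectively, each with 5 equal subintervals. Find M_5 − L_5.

6.17625

M_5 = 33.44625.
L_5 = 27.27.
M_5 − L_5 = 6.17625.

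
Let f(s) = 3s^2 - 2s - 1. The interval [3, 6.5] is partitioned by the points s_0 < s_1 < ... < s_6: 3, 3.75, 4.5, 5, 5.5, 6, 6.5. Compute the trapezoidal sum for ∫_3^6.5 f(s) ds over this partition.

Subinterval widths: 0.75, 0.75, 0.5, 0.5, 0.5, 0.5.
f(3) = 20, f(3.75) = 33.6875, f(4.5) = 50.75, f(5) = 64, f(5.5) = 78.75, f(6) = 95, f(6.5) = 112.75.
On each subinterval the trapezoid contributes (Δs_i/2)·[f(s_{i-1}) + f(s_i)].
Sum = 211.546875.

211.546875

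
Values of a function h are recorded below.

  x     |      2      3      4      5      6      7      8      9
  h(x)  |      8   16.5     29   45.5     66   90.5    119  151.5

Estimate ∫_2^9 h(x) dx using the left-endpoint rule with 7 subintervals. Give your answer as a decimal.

Δx = 1.
Sum = 1·[8 + 16.5 + 29 + 45.5 + 66 + 90.5 + 119] = 374.5.

374.5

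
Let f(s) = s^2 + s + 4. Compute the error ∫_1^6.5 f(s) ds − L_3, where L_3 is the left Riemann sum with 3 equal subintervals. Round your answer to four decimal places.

Exact integral: ∫_1^6.5 f(s) ds ≈ 133.833333.
L_3 ≈ 94.060185.
Error ≈ 133.833333 − 94.060185 ≈ 39.7731.

39.7731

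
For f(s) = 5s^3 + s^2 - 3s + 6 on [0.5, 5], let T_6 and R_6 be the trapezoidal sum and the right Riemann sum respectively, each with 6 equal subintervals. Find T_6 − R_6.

T_6 = 830.49609375.
R_6 = 1068.85546875.
T_6 − R_6 = -238.359375.

-238.359375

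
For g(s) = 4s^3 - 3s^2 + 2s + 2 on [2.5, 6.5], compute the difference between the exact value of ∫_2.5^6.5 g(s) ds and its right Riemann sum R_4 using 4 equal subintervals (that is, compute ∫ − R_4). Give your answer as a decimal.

Exact integral: ∫_2.5^6.5 g(s) ds = 1531.
R_4 = 2033.
Error = 1531 − 2033 = -502.

-502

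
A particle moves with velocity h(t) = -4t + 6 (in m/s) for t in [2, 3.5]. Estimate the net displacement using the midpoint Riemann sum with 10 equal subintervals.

Δt = (3.5 − 2)/10 = 0.15.
Midpoints: 2.075, 2.225, 2.375, 2.525, 2.675, 2.825, 2.975, 3.125, 3.275, 3.425.
h(2.075) = -2.3, h(2.225) = -2.9, h(2.375) = -3.5, h(2.525) = -4.1, h(2.675) = -4.7, h(2.825) = -5.3, h(2.975) = -5.9, h(3.125) = -6.5, h(3.275) = -7.1, h(3.425) = -7.7.
Sum = Δt · [h(2.075) + h(2.225) + h(2.375) + ...].
Sum = -7.5.

-7.5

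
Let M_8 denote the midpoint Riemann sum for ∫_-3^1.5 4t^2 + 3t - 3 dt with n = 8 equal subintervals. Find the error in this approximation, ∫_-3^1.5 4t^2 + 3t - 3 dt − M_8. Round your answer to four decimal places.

0.4746

Exact integral: ∫_-3^1.5 f(t) dt = 16.875.
M_8 ≈ 16.400391.
Error ≈ 16.875 − 16.400391 ≈ 0.4746.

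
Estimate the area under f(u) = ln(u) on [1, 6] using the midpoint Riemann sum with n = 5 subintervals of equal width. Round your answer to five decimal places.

5.78334

Δu = (6 − 1)/5 = 1.
Midpoints: 1.5, 2.5, 3.5, 4.5, 5.5.
f(1.5) ≈ 0.40547, f(2.5) ≈ 0.91629, f(3.5) ≈ 1.25276, f(4.5) ≈ 1.50408, f(5.5) ≈ 1.70475.
Sum = Δu · [f(1.5) + f(2.5) + f(3.5) + f(4.5) + f(5.5)].
Sum ≈ 5.78334.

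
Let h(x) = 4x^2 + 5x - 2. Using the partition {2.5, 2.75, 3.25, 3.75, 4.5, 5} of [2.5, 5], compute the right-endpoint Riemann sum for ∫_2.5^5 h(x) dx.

Subinterval widths: 0.25, 0.5, 0.5, 0.75, 0.5.
Right endpoints: 2.75, 3.25, 3.75, 4.5, 5.
h(2.75) = 42, h(3.25) = 56.5, h(3.75) = 73, h(4.5) = 101.5, h(5) = 123.
Sum = Σ Δx_i · h(x_i).
Sum = 212.875.

212.875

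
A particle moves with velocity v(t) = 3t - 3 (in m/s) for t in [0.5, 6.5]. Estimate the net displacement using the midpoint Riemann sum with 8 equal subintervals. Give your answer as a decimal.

45

Δt = (6.5 − 0.5)/8 = 0.75.
Midpoints: 0.875, 1.625, 2.375, 3.125, 3.875, 4.625, 5.375, 6.125.
v(0.875) = -0.375, v(1.625) = 1.875, v(2.375) = 4.125, v(3.125) = 6.375, v(3.875) = 8.625, v(4.625) = 10.875, v(5.375) = 13.125, v(6.125) = 15.375.
Sum = Δt · [v(0.875) + v(1.625) + v(2.375) + ...].
Sum = 45.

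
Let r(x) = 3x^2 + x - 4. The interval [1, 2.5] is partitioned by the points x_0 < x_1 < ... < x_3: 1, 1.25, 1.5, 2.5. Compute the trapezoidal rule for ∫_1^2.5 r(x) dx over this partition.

Subinterval widths: 0.25, 0.25, 1.
r(1) = 0, r(1.25) = 1.9375, r(1.5) = 4.25, r(2.5) = 17.25.
On each subinterval the trapezoid contributes (Δx_i/2)·[r(x_{i-1}) + r(x_i)].
Sum = 11.765625.

11.765625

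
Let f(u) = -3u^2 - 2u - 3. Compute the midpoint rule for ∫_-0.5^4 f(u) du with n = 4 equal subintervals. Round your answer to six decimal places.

-91.951172

Δu = (4 − (-0.5))/4 = 1.125.
Midpoints: 0.0625, 1.1875, 2.3125, 3.4375.
f(0.0625) = -3.13671875, f(1.1875) = -9.60546875, f(2.3125) = -23.66796875, f(3.4375) = -45.32421875.
Sum = Δu · [f(0.0625) + f(1.1875) + f(2.3125) + f(3.4375)].
Sum ≈ -91.951172.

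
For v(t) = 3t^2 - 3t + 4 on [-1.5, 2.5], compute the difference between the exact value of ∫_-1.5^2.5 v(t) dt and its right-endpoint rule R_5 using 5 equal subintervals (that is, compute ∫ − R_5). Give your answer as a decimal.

Exact integral: ∫_-1.5^2.5 v(t) dt = 29.
R_5 = 30.28.
Error = 29 − 30.28 = -1.28.

-1.28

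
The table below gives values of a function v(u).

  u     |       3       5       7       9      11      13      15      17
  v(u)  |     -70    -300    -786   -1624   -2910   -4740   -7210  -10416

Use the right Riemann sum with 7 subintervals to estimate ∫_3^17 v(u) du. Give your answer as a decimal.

-55972

Δu = 2.
Sum = 2·[(-300) + (-786) + (-1624) + (-2910) + (-4740) + (-7210) + (-10416)] = -55972.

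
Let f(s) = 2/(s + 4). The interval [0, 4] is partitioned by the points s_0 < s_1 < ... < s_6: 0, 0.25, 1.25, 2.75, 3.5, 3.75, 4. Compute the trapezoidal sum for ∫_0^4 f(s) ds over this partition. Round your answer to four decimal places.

1.3952

Subinterval widths: 0.25, 1, 1.5, 0.75, 0.25, 0.25.
f(0) = 0.5, f(0.25) = 8/17, f(1.25) = 8/21, f(2.75) = 8/27, f(3.5) = 4/15, f(3.75) = 8/31, f(4) = 0.25.
On each subinterval the trapezoid contributes (Δs_i/2)·[f(s_{i-1}) + f(s_i)].
Sum ≈ 1.3952.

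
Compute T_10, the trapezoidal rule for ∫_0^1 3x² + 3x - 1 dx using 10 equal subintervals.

Δx = (1 − 0)/10 = 0.1.
f(0) = -1, f(0.1) = -0.67, f(0.2) = -0.28, f(0.3) = 0.17, f(0.4) = 0.68, f(0.5) = 1.25, f(0.6) = 1.88, f(0.7) = 2.57, f(0.8) = 3.32, f(0.9) = 4.13, f(1) = 5.
T_10 = (Δx/2)·[f(x_0) + 2f(x_1) + ... + 2f(x_{9}) + f(x_10)].
Sum = 1.505.

1.505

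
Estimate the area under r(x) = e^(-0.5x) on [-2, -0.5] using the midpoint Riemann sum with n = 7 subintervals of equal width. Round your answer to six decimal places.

Δx = (-0.5 − (-2))/7 = 3/14.
Midpoints: -53/28, -47/28, -41/28, -1.25, -29/28, -23/28, -17/28.
r(-53/28) ≈ 2.576491, r(-47/28) ≈ 2.314713, r(-41/28) ≈ 2.079532, r(-1.25) ≈ 1.868246, r(-29/28) ≈ 1.678427, r(-23/28) ≈ 1.507894, r(-17/28) ≈ 1.354688.
Sum = Δx · [r(-53/28) + r(-47/28) + r(-41/28) + ...].
Sum ≈ 2.867141.

2.867141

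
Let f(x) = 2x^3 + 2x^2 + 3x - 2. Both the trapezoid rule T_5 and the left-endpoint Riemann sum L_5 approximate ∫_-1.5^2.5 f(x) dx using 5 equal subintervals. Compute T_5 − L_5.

23.2

T_5 = 29.8.
L_5 = 6.6.
T_5 − L_5 = 23.2.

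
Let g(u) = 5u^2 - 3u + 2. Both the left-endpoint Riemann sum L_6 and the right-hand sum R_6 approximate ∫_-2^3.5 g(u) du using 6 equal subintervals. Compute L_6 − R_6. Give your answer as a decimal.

L_6 ≈ 75.924190.
R_6 ≈ 98.611690.
L_6 − R_6 = -22.6875.

-22.6875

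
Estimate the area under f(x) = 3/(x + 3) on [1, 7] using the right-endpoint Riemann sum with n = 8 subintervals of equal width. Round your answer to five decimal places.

Δx = (7 − 1)/8 = 0.75.
Right endpoints: 1.75, 2.5, 3.25, 4, 4.75, 5.5, 6.25, 7.
f(1.75) = 12/19, f(2.5) = 6/11, f(3.25) = 0.48, f(4) = 3/7, f(4.75) = 12/31, f(5.5) = 6/17, f(6.25) = 12/37, f(7) = 0.3.
Sum = Δx · [f(1.75) + f(2.5) + f(3.25) + ...].
Sum ≈ 2.58748.

2.58748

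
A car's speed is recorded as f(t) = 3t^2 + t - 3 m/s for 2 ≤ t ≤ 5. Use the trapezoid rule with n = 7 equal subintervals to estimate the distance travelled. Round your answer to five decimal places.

118.77551

Δt = (5 − 2)/7 = 3/7.
f(2) = 11, f(17/7) = 839/49, f(20/7) = 1193/49, f(23/7) = 1601/49, f(26/7) = 2063/49, f(29/7) = 2579/49, f(32/7) = 3149/49, f(5) = 77.
T_7 = (Δt/2)·[f(t_0) + 2f(t_1) + ... + 2f(t_{6}) + f(t_7)].
Sum ≈ 118.77551.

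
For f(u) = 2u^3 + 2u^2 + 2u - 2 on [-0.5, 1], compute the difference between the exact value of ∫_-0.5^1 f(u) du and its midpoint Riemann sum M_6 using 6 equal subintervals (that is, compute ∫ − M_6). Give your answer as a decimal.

0.02734375

Exact integral: ∫_-0.5^1 f(u) du = -1.03125.
M_6 = -1.05859375.
Error = -1.03125 − (-1.05859375) = 0.02734375.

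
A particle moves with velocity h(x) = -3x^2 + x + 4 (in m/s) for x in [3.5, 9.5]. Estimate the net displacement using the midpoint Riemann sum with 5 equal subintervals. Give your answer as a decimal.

-749.34

Δx = (9.5 − 3.5)/5 = 1.2.
Midpoints: 4.1, 5.3, 6.5, 7.7, 8.9.
h(4.1) = -42.33, h(5.3) = -74.97, h(6.5) = -116.25, h(7.7) = -166.17, h(8.9) = -224.73.
Sum = Δx · [h(4.1) + h(5.3) + h(6.5) + h(7.7) + h(8.9)].
Sum = -749.34.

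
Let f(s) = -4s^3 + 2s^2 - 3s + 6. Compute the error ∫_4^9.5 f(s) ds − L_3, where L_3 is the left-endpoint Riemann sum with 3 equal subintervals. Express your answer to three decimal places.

Exact integral: ∫_4^9.5 f(s) ds ≈ -7438.52083.
L_3 ≈ -4893.87963.
Error ≈ -7438.52083 − (-4893.87963) ≈ -2544.641.

-2544.641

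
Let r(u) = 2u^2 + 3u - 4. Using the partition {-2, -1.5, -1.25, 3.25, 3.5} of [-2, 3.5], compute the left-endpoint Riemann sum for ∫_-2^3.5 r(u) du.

Subinterval widths: 0.5, 0.25, 4.5, 0.25.
Left endpoints: -2, -1.5, -1.25, 3.25.
r(-2) = -2, r(-1.5) = -4, r(-1.25) = -4.625, r(3.25) = 26.875.
Sum = Σ Δu_i · r(u_i).
Sum = -16.09375.

-16.09375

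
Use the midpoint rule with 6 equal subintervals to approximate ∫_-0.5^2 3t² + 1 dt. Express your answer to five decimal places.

10.51649

Δt = (2 − (-0.5))/6 = 5/12.
Midpoints: -7/24, 0.125, 13/24, 23/24, 1.375, 43/24.
f(-7/24) = 241/192, f(0.125) = 1.046875, f(13/24) = 361/192, f(23/24) = 721/192, f(1.375) = 6.671875, f(43/24) = 2041/192.
Sum = Δt · [f(-7/24) + f(0.125) + f(13/24) + ...].
Sum ≈ 10.51649.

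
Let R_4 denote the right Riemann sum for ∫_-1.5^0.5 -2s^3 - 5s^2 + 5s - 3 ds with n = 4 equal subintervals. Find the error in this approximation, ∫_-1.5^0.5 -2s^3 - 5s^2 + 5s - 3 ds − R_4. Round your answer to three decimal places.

Exact integral: ∫_-1.5^0.5 f(s) ds ≈ -14.33333.
R_4 = -11.25.
Error ≈ -14.33333 − (-11.25) ≈ -3.083.

-3.083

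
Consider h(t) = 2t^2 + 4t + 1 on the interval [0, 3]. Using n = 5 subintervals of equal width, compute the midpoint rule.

Δt = (3 − 0)/5 = 0.6.
Midpoints: 0.3, 0.9, 1.5, 2.1, 2.7.
h(0.3) = 2.38, h(0.9) = 6.22, h(1.5) = 11.5, h(2.1) = 18.22, h(2.7) = 26.38.
Sum = Δt · [h(0.3) + h(0.9) + h(1.5) + h(2.1) + h(2.7)].
Sum = 38.82.

38.82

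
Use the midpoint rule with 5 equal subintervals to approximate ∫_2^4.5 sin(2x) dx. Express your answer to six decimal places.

Δx = (4.5 − 2)/5 = 0.5.
Midpoints: 2.25, 2.75, 3.25, 3.75, 4.25.
f(2.25) ≈ -0.977530, f(2.75) ≈ -0.705540, f(3.25) ≈ 0.215120, f(3.75) ≈ 0.938000, f(4.25) ≈ 0.798487.
Sum = Δx · [f(2.25) + f(2.75) + f(3.25) + f(3.75) + f(4.25)].
Sum ≈ 0.134268.

0.134268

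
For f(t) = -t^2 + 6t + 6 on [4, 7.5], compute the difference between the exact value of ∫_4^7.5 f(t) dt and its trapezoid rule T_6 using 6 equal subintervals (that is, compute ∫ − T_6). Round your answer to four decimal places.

Exact integral: ∫_4^7.5 f(t) dt ≈ 22.458333.
T_6 ≈ 22.259838.
Error ≈ 22.458333 − 22.259838 ≈ 0.1985.

0.1985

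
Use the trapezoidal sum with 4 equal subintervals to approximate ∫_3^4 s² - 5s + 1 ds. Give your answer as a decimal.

Δs = (4 − 3)/4 = 0.25.
f(3) = -5, f(3.25) = -4.6875, f(3.5) = -4.25, f(3.75) = -3.6875, f(4) = -3.
T_4 = (Δs/2)·[f(s_0) + 2f(s_1) + 2f(s_2) + 2f(s_3) + f(s_4)].
Sum = -4.15625.

-4.15625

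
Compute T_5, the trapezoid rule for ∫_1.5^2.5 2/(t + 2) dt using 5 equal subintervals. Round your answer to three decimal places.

0.503

Δt = (2.5 − 1.5)/5 = 0.2.
f(1.5) = 4/7, f(1.7) = 20/37, f(1.9) = 20/39, f(2.1) = 20/41, f(2.3) = 20/43, f(2.5) = 4/9.
T_5 = (Δt/2)·[f(t_0) + 2f(t_1) + ... + 2f(t_{4}) + f(t_5)].
Sum ≈ 0.503.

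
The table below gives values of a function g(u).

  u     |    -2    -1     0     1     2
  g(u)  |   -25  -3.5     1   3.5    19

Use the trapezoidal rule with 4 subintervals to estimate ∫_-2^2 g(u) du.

Δu = 1.
T_4 = (1/2)·[(-25) + 2·(-3.5) + 2·1 + 2·3.5 + 19] = -2.

-2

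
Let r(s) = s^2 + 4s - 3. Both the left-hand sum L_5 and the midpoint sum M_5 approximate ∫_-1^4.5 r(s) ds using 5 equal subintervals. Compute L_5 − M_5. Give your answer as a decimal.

-21.02375

L_5 = 31.13.
M_5 = 52.15375.
L_5 − M_5 = -21.02375.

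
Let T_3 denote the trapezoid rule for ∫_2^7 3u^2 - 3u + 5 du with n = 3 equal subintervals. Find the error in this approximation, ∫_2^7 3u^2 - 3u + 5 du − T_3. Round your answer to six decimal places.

-6.944444

Exact integral: ∫_2^7 f(u) du = 292.5.
T_3 ≈ 299.44444444.
Error ≈ 292.5 − 299.44444444 ≈ -6.944444.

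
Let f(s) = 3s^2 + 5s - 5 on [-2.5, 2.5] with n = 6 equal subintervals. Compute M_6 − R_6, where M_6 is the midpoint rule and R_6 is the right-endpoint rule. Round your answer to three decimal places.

M_6 ≈ 5.38194.
R_6 ≈ 18.40278.
M_6 − R_6 ≈ -13.021.

-13.021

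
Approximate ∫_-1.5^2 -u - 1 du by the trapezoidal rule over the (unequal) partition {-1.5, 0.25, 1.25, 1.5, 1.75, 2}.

-4.375

Subinterval widths: 1.75, 1, 0.25, 0.25, 0.25.
f(-1.5) = 0.5, f(0.25) = -1.25, f(1.25) = -2.25, f(1.5) = -2.5, f(1.75) = -2.75, f(2) = -3.
On each subinterval the trapezoid contributes (Δu_i/2)·[f(u_{i-1}) + f(u_i)].
Sum = -4.375.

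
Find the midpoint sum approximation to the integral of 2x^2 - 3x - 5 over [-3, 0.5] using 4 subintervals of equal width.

Δx = (0.5 − (-3))/4 = 0.875.
Midpoints: -2.5625, -1.6875, -0.8125, 0.0625.
f(-2.5625) = 15.8203125, f(-1.6875) = 5.7578125, f(-0.8125) = -1.2421875, f(0.0625) = -5.1796875.
Sum = Δx · [f(-2.5625) + f(-1.6875) + f(-0.8125) + f(0.0625)].
Sum = 13.26171875.

13.26171875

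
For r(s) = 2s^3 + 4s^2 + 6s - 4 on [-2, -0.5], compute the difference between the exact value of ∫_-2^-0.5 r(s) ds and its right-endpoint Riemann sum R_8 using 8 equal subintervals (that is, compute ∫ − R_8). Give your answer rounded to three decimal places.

Exact integral: ∫_-2^-0.5 r(s) ds = -14.71875.
R_8 ≈ -13.83545.
Error ≈ -14.71875 − (-13.83545) ≈ -0.883.

-0.883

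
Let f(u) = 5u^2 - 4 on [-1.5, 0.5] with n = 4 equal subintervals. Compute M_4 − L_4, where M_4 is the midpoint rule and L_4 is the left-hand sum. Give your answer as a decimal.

-3.125

M_4 = -2.375.
L_4 = 0.75.
M_4 − L_4 = -3.125.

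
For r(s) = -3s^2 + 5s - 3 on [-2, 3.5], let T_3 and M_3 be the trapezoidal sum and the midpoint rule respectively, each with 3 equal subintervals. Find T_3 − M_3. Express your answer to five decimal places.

-13.86458

T_3 ≈ -55.9930556.
M_3 ≈ -42.1284722.
T_3 − M_3 ≈ -13.86458.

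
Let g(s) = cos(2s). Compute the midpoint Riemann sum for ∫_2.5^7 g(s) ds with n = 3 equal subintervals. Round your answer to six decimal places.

1.465821

Δs = (7 − 2.5)/3 = 1.5.
Midpoints: 3.25, 4.75, 6.25.
g(3.25) ≈ 0.976588, g(4.75) ≈ -0.997172, g(6.25) ≈ 0.997798.
Sum = Δs · [g(3.25) + g(4.75) + g(6.25)].
Sum ≈ 1.465821.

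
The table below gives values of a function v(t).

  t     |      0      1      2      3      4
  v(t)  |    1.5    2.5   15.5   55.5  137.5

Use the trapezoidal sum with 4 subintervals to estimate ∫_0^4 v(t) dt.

Δt = 1.
T_4 = (1/2)·[1.5 + 2·2.5 + 2·15.5 + 2·55.5 + 137.5] = 143.

143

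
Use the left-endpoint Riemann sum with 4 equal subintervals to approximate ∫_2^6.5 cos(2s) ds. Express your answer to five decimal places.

-0.56173

Δs = (6.5 − 2)/4 = 1.125.
Left endpoints: 2, 3.125, 4.25, 5.375.
f(2) ≈ -0.65364, f(3.125) ≈ 0.99945, f(4.25) ≈ -0.60201, f(5.375) ≈ -0.24311.
Sum = Δs · [f(2) + f(3.125) + f(4.25) + f(5.375)].
Sum ≈ -0.56173.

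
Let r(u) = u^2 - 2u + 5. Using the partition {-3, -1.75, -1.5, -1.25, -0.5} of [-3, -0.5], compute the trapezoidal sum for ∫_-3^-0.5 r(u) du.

30.609375

Subinterval widths: 1.25, 0.25, 0.25, 0.75.
r(-3) = 20, r(-1.75) = 11.5625, r(-1.5) = 10.25, r(-1.25) = 9.0625, r(-0.5) = 6.25.
On each subinterval the trapezoid contributes (Δu_i/2)·[r(u_{i-1}) + r(u_i)].
Sum = 30.609375.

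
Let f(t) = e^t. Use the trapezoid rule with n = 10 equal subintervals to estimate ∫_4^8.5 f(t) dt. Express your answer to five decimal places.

Δt = (8.5 − 4)/10 = 0.45.
f(4) ≈ 54.59815, f(4.45) ≈ 85.62694, f(4.9) ≈ 134.28978, f(5.35) ≈ 210.60830, f(5.8) ≈ 330.29956, f(6.25) ≈ 518.01282, f(6.7) ≈ 812.40583, f(7.15) ≈ 1274.10596, f(7.6) ≈ 1998.19590, f(8.05) ≈ 3133.79497, f(8.5) ≈ 4914.76884.
T_10 = (Δt/2)·[f(t_0) + 2f(t_1) + ... + 2f(t_{9}) + f(t_10)].
Sum ≈ 4941.91060.

4941.91060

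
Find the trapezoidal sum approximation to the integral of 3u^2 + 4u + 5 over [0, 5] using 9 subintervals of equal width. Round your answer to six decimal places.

Δu = (5 − 0)/9 = 5/9.
f(0) = 5, f(5/9) = 220/27, f(10/9) = 355/27, f(5/3) = 20, f(20/9) = 775/27, f(25/9) = 1060/27, f(10/3) = 155/3, f(35/9) = 1780/27, f(40/9) = 2215/27, f(5) = 100.
T_9 = (Δu/2)·[f(u_0) + 2f(u_1) + ... + 2f(u_{8}) + f(u_9)].
Sum ≈ 200.771605.

200.771605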